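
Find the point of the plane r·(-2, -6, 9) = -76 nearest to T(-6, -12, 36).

n = (-2, -6, 9), |n|² = 121, and n·T − (-76) = 484.
t = 484/121 = 4, so the foot is T − t·n = (-6, -12, 36) − 4·(-2, -6, 9) = (2, 12, 0).

(2, 12, 0)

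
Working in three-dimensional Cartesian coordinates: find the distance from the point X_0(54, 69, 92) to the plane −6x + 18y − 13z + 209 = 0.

3

d = |(-6)·54 + 18·69 + (-13)·92 − (-209)| / √(36 + 324 + 169) = |-69| / 23 = 3.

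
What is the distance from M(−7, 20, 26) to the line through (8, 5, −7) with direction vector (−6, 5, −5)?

9√19

Direction vector d = (−6, 5, −5).
AP = (−15, 15, 33); AP·d = 0, |AP|² = 1539, |d|² = 86.
distance² = |AP|² − (AP·d)²/|d|² = 1539 − 0/86 = 1539, so the distance is 9√19.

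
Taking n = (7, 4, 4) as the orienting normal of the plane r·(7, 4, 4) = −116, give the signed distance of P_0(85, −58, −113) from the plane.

3

n·P_0 − (-116) = 27.
|n| = 9, so the signed distance is 27/9 = 3.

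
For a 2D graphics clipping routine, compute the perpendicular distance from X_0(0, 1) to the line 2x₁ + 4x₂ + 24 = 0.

d = |2·0 + 4·1 − (-24)| / √(4 + 16) = |28|/(2√5) = 14/√5.

14√5/5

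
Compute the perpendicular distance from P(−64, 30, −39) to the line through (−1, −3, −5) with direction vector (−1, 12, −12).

√3613

Direction vector d = (−1, 12, −12).
AP = (−63, 33, −34), and AP × d = (12, −722, −723).
|AP × d|² = 1044157 and |d|² = 289, so the distance is √(1044157/289) = √3613.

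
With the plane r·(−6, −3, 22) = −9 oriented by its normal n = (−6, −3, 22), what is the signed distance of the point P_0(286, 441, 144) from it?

n·P_0 − (-9) = 138.
|n| = 23, so the signed distance is 138/23 = 6.

6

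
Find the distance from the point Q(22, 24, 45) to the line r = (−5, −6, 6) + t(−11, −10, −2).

15√5

Direction vector d = (−11, −10, −2).
AP = (27, 30, 39), and AP × d = (330, −375, 60).
|AP × d|² = 253125 and |d|² = 225, so the distance is √(253125/225) = √1125 = 15√5.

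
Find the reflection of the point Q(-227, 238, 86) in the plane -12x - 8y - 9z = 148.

(-4003/17, 3950/17, 1354/17)

With n = (-12, -8, -9), the signed offset is (n·Q − 148)/|n|² = -102/289 = -6/17.
Q' = Q − 2t·n = (-227, 238, 86) − (-12/17)·(-12, -8, -9) = (-4003/17, 3950/17, 1354/17).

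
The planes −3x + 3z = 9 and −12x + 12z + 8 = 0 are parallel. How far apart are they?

11√2/6

Divide the second equation by 4 to match normals: −3x + 3z = -2.
With common normal n = (−3, 0, 3) (|n| = 3√2), the distance is |9 − (-2)|/|n| = 11/(3√2).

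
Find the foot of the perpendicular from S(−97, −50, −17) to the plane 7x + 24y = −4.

The perpendicular from S has direction n = (7, 24, 0): r = (−97, −50, −17) + λ(7, 24, 0).
Substitute into the plane: n·(S + λn) = -4 gives -1879 + 625λ = -4, so λ = 3.
Foot = (−97, −50, −17) + 3·(7, 24, 0) = (−76, 22, −17).

(-76, 22, -17)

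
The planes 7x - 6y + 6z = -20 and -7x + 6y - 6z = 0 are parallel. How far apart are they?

Divide the second equation by -1 to match normals: 7x - 6y + 6z = 0.
With common normal n = (7, -6, 6) (|n| = 11), the distance is |(-20) − 0|/|n| = 20/11.

20/11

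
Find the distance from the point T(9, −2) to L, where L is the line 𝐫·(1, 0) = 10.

1

The normal to the line is n = (1, 0) with |n| = 1.
|n·T − 10| = |9 − 10| = 1, so the distance is 1/1 = 1.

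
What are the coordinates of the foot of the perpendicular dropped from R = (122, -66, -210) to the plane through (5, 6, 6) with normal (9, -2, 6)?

n = (9, -2, 6), |n|² = 121, and n·R − 69 = -99.
t = -99/121 = -9/11, so the foot is R − t·n = (122, -66, -210) − (-9/11)·(9, -2, 6) = (1423/11, -744/11, -2256/11).

(1423/11, -744/11, -2256/11)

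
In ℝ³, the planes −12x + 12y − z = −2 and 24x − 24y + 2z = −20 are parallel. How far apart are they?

12/17

Divide the second equation by -2 to match normals: −12x + 12y − z = 10.
With common normal n = (−12, 12, −1) (|n| = 17), the distance is |(-2) − 10|/|n| = 12/17.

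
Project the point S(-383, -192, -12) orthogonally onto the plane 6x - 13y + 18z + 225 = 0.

n = (6, -13, 18), |n|² = 529, and n·S − (-225) = 207.
t = 207/529 = 9/23, so the foot is S − t·n = (-383, -192, -12) − (9/23)·(6, -13, 18) = (-8863/23, -4299/23, -438/23).

(-8863/23, -4299/23, -438/23)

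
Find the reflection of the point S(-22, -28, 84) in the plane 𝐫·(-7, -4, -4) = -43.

With n = (-7, -4, -4), the signed offset is (n·S − (-43))/|n|² = -27/81 = -1/3.
S' = S − 2t·n = (-22, -28, 84) − (-2/3)·(-7, -4, -4) = (-80/3, -92/3, 244/3).

(-80/3, -92/3, 244/3)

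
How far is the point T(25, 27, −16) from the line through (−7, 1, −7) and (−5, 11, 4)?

2√389

A direction vector is d = (2, 10, 11).
AP = (32, 26, −9); AP·d = 225, |AP|² = 1781, |d|² = 225.
distance² = |AP|² − (AP·d)²/|d|² = 1781 − 50625/225 = 1556, so the distance is 2√389.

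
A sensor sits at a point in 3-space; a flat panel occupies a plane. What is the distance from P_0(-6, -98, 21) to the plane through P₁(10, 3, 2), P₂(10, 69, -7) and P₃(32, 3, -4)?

19/23

P₁P₂ = (0, 66, -9) and P₁P₃ = (22, 0, -6), so a normal is n = P₁P₂ × P₁P₃ = (-396, -198, -1452).
d = |(-396)·(-6) + (-198)·(-98) + (-1452)·21 − (-7458)| / √(156816 + 39204 + 2108304) = |-1254| / 1518 = 19/23.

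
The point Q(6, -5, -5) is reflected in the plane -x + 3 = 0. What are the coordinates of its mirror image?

(0, -5, -5)

n = (-1, 0, 0), |n|² = 1, n·Q − (-3) = -3, so t = -3/1 = -3.
Foot F = Q − (-3)·n = (3, -5, -5); the reflection is 2F − Q = (0, -5, -5).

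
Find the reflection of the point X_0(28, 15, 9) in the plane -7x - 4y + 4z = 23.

(-14, -9, 33)

With n = (-7, -4, 4), the signed offset is (n·X_0 − 23)/|n|² = -243/81 = -3.
X_0' = X_0 − 2t·n = (28, 15, 9) − (-6)·(-7, -4, 4) = (-14, -9, 33).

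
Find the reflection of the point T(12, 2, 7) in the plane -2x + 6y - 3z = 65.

With n = (-2, 6, -3), the signed offset is (n·T − 65)/|n|² = -98/49 = -2.
T' = T − 2t·n = (12, 2, 7) − (-4)·(-2, 6, -3) = (4, 26, -5).

(4, 26, -5)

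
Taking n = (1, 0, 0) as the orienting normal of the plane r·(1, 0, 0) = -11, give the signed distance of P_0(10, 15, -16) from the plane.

21

n·P_0 − (-11) = 21.
|n| = 1, so the signed distance is 21/1 = 21.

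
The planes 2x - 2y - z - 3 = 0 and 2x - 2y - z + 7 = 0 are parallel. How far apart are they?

10/3

With common normal n = (2, -2, -1) (|n| = 3), the distance is |3 − (-7)|/|n| = 10/3.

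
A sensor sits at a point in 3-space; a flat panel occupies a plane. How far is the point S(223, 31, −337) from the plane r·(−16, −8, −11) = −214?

Normal vector n = (−16, −8, −11), and n·(223, 31, −337) − (−214) = 105.
|n| = √(256 + 64 + 121) = 21, so the distance is |105|/21 = 5.

5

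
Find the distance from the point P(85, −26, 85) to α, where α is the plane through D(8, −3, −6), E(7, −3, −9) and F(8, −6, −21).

25/√35

DE = (−1, 0, −3) and DF = (0, −3, −15), so a normal is n = DE × DF = (−9, −15, 3).
Then n·(85, −26, 85) − (−45) = −75.
|n| = √(81 + 225 + 9) = 3√35, so the distance is |-75|/(3√35) = 5√35/7.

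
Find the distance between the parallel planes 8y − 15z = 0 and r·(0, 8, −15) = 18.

With common normal n = (0, 8, −15) (|n| = 17), the distance is |0 − 18|/|n| = 18/17.

18/17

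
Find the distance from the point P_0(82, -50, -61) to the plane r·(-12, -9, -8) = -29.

d = |(-12)·82 + (-9)·(-50) + (-8)·(-61) − (-29)| / √(144 + 81 + 64) = |-17| / 17 = 1.

1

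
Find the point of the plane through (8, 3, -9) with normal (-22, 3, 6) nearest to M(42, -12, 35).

(20, -9, 41)

n = (-22, 3, 6), |n|² = 529, and n·M − (-221) = -529.
t = -529/529 = -1, so the foot is M − t·n = (42, -12, 35) − (-1)·(-22, 3, 6) = (20, -9, 41).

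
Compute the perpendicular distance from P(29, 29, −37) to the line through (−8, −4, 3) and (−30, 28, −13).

√3617

A direction vector is d = (−22, 32, −16).
AP = (37, 33, −40), and AP × d = (752, 1472, 1910).
|AP × d|² = 6380388 and |d|² = 1764, so the distance is √(6380388/1764) = √3617.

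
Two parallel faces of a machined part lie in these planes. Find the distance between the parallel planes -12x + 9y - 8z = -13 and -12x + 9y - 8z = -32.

19/17

With common normal n = (-12, 9, -8) (|n| = 17), the distance is |(-13) − (-32)|/|n| = 19/17.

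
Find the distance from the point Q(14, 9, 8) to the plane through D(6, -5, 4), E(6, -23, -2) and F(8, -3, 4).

6/√11

DE = (0, -18, -6) and DF = (2, 2, 0), so a normal is n = DE × DF = (12, -12, 36).
Then n·(14, 9, 8) - 276 = 72.
|n| = √(144 + 144 + 1296) = 12√11, so the distance is |72|/(12√11) = 6√11/11.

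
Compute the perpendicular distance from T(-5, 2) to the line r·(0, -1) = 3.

5

d = |0·(-5) + (-1)·2 − 3| / √(0 + 1) = |-5|/1 = 5.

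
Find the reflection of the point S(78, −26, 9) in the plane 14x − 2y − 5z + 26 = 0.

With n = (14, −2, −5), the signed offset is (n·S − (-26))/|n|² = 1125/225 = 5.
S' = S − 2t·n = (78, −26, 9) − 10·(14, −2, −5) = (−62, −6, 59).

(-62, -6, 59)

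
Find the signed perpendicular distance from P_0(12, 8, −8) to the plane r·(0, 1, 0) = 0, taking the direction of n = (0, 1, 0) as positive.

8

n·P_0 − 0 = 8.
|n| = 1, so the signed distance is 8/1 = 8.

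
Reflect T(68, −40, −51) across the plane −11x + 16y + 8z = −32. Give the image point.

With n = (−11, 16, 8), the signed offset is (n·T − (-32))/|n|² = -1764/441 = -4.
T' = T − 2t·n = (68, −40, −51) − (-8)·(−11, 16, 8) = (−20, 88, 13).

(-20, 88, 13)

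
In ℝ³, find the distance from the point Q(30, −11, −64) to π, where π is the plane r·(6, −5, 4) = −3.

d = |6·30 + (-5)·(-11) + 4·(-64) − (-3)| / √(36 + 25 + 16) = |-18| / √77 = 18√77/77.

18√77/77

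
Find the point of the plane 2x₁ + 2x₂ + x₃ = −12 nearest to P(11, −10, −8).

The perpendicular from P has direction n = (2, 2, 1): r = (11, −10, −8) + λ(2, 2, 1).
Substitute into the plane: n·(P + λn) = -12 gives -6 + 9λ = -12, so λ = -2/3.
Foot = (11, −10, −8) + (-2/3)·(2, 2, 1) = (29/3, −34/3, −26/3).

(29/3, -34/3, -26/3)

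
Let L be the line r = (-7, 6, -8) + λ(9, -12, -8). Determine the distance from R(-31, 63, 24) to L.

15

Direction vector d = (9, -12, -8).
AP = (-24, 57, 32), and AP × d = (-72, 96, -225).
|AP × d|² = 65025 and |d|² = 289, so the distance is √(65025/289) = √225 = 15.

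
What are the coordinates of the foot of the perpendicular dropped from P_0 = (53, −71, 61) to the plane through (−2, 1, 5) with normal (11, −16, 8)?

The perpendicular from P_0 has direction n = (11, −16, 8): r = (53, −71, 61) + λ(11, −16, 8).
Substitute into the plane: n·(P_0 + λn) = 2 gives 2207 + 441λ = 2, so λ = -5.
Foot = (53, −71, 61) + (-5)·(11, −16, 8) = (−2, 9, 21).

(-2, 9, 21)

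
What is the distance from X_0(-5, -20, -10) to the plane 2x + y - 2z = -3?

7/3

n = (2, 1, -2); n·P − (-3) = -7; |n| = 3; distance = 7/3.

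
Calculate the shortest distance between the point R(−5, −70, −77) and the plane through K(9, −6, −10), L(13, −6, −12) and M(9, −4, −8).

KL = (4, 0, −2) and KM = (0, 2, 2), so a normal is n = KL × KM = (4, −8, 8).
Then n·(−5, −70, −77) − 4 = −80.
|n| = √(16 + 64 + 64) = 12, so the distance is |-80|/12 = 20/3.

20/3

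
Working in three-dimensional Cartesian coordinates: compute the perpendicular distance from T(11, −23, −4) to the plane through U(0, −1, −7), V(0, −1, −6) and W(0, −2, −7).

UV = (0, 0, 1) and UW = (0, −1, 0), so a normal is n = UV × UW = (1, 0, 0).
n = (1, 0, 0); n·P − 0 = 11; |n| = 1; distance = 11/1 = 11.

11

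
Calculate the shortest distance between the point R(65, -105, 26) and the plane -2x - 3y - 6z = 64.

5

n = (-2, -3, -6); n·P − 64 = -35; |n| = 7; distance = 35/7 = 5.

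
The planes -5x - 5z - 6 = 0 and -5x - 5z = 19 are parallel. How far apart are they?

13√2/10

Both planes have normal n = (-5, 0, -5), |n| = 5√2. Any point on the first plane is at distance |19 − 6|/|n| = 13/(5√2) = 13√2/10 from the second.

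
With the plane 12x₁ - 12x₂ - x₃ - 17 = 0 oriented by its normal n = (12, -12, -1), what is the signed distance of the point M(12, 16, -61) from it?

-4/17

n·M − 17 = -4.
|n| = 17, so the signed distance is -4/17.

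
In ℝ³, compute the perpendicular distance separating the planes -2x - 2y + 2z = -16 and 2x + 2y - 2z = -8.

Divide the second equation by -1 to match normals: -2x - 2y + 2z = 8.
With common normal n = (-2, -2, 2) (|n| = 2√3), the distance is |(-16) − 8|/|n| = 24/(2√3) = 4√3.

4√3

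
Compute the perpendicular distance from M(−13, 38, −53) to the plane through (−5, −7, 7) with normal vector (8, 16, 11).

The plane has equation n·(r − (−5, −7, 7)) = 0, i.e. n·r = -75.
Then n·(−13, 38, −53) − (−75) = −4.
|n| = √(64 + 256 + 121) = 21, so the distance is |-4|/21 = 4/21.

4/21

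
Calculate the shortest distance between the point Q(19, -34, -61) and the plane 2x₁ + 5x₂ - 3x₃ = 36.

Normal vector n = (2, 5, -3), and n·(19, -34, -61) - 36 = 15.
|n| = √(4 + 25 + 9) = √38, so the distance is |15|/√38 = 15√38/38.

15√38/38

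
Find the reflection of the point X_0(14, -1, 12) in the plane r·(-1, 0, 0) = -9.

(4, -1, 12)

n = (-1, 0, 0), |n|² = 1, n·X_0 − (-9) = -5, so t = -5/1 = -5.
Foot F = X_0 − (-5)·n = (9, -1, 12); the reflection is 2F − X_0 = (4, -1, 12).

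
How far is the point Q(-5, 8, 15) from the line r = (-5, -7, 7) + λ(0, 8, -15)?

Direction vector d = (0, 8, -15).
AP = (0, 15, 8); AP·d = 0, |AP|² = 289, |d|² = 289.
distance² = |AP|² − (AP·d)²/|d|² = 289 − 0/289 = 289, so the distance is 17.

17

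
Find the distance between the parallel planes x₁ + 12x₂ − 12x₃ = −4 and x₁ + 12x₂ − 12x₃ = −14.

10/17

With common normal n = (1, 12, −12) (|n| = 17), the distance is |(-4) − (-14)|/|n| = 10/17.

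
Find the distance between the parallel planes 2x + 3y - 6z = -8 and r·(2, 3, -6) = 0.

Both planes have normal n = (2, 3, -6), |n| = 7. Any point on the first plane is at distance |0 − (-8)|/|n| = 8/7 from the second.

8/7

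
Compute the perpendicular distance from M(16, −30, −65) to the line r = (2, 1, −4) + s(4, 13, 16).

3√101

Direction vector d = (4, 13, 16).
AP = (14, −31, −61); AP·d = -1323, |AP|² = 4878, |d|² = 441.
distance² = |AP|² − (AP·d)²/|d|² = 4878 − 1750329/441 = 909, so the distance is 3√101.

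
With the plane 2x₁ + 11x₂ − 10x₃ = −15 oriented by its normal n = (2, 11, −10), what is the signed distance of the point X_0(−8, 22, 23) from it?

n·X_0 − (-15) = 11.
|n| = 15, so the signed distance is 11/15.

11/15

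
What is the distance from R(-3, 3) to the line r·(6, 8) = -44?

d = |6·(-3) + 8·3 − (-44)| / √(36 + 64) = |50|/10 = 5.

5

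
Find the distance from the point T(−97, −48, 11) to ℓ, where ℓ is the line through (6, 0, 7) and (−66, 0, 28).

A direction vector is d = (−72, 0, 21).
AP = (−103, −48, 4); AP·d = 7500, |AP|² = 12929, |d|² = 5625.
distance² = |AP|² − (AP·d)²/|d|² = 12929 − 56250000/5625 = 2929, so the distance is √2929.

√2929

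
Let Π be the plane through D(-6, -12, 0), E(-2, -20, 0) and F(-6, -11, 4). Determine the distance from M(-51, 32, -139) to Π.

DE = (4, -8, 0) and DF = (0, 1, 4), so a normal is n = DE × DF = (-32, -16, 4).
d = |(-32)·(-51) + (-16)·32 + 4·(-139) − 384| / √(1024 + 256 + 16) = |180| / 36 = 5.

5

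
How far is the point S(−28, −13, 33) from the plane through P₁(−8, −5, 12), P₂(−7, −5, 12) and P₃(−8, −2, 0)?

P₁P₂ = (1, 0, 0) and P₁P₃ = (0, 3, −12), so a normal is n = P₁P₂ × P₁P₃ = (0, 12, 3).
d = |12·(-13) + 3·33 − (-24)| / √(0 + 144 + 9) = |-33| / (3√17) = 11√17/17.

11/√17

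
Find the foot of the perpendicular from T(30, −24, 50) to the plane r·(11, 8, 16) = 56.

n = (11, 8, 16), |n|² = 441, and n·T − 56 = 882.
t = 882/441 = 2, so the foot is T − t·n = (30, −24, 50) − 2·(11, 8, 16) = (8, −40, 18).

(8, -40, 18)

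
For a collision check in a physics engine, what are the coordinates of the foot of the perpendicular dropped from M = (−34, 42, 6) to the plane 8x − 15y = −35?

n = (8, −15, 0), |n|² = 289, and n·M − (-35) = -867.
t = -867/289 = -3, so the foot is M − t·n = (−34, 42, 6) − (-3)·(8, −15, 0) = (−10, −3, 6).

(-10, -3, 6)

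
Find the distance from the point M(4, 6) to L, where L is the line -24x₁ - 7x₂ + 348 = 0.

42/5

d = |(-24)·4 + (-7)·6 − (-348)| / √(576 + 49) = |210|/25 = 42/5.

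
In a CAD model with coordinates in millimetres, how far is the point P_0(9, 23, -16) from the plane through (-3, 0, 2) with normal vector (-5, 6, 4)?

The plane has equation n·(r − (-3, 0, 2)) = 0, i.e. n·r = 23.
d = |(-5)·9 + 6·23 + 4·(-16) − 23| / √(25 + 36 + 16) = |6| / √77 = 6/√77.

6√77/77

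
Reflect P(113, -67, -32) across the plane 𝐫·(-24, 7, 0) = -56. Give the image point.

With n = (-24, 7, 0), the signed offset is (n·P − (-56))/|n|² = -3125/625 = -5.
P' = P − 2t·n = (113, -67, -32) − (-10)·(-24, 7, 0) = (-127, 3, -32).

(-127, 3, -32)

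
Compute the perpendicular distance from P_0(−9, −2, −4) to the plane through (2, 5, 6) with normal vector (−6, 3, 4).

5/√61

The plane has equation n·(r − (2, 5, 6)) = 0, i.e. n·r = 27.
Then n·(−9, −2, −4) − 27 = 5.
|n| = √(36 + 9 + 16) = √61, so the distance is |5|/√61 = 5/√61.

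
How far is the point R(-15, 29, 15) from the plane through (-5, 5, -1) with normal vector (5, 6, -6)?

2√97/97

The plane has equation n·(r − (-5, 5, -1)) = 0, i.e. n·r = 11.
n = (5, 6, -6); n·P − 11 = -2; |n| = √97; distance = 2/√97 = 2√97/97.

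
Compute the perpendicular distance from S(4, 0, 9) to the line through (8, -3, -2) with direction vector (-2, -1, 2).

√65

Direction vector d = (-2, -1, 2).
AP = (-4, 3, 11), and AP × d = (17, -14, 10).
|AP × d|² = 585 and |d|² = 9, so the distance is √(585/9) = √65.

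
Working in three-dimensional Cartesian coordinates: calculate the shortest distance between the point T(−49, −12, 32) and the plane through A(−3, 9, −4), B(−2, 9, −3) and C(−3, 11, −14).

AB = (1, 0, 1) and AC = (0, 2, −10), so a normal is n = AB × AC = (−2, 10, 2).
Then n·(−49, −12, 32) − 88 = −46.
|n| = √(4 + 100 + 4) = 6√3, so the distance is |-46|/(6√3) = 23√3/9.

23/(3√3)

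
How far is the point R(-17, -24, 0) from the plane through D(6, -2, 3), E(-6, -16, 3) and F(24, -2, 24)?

1

DE = (-12, -14, 0) and DF = (18, 0, 21), so a normal is n = DE × DF = (-294, 252, 252).
d = |(-294)·(-17) + 252·(-24) + 252·0 − (-1512)| / √(86436 + 63504 + 63504) = |462| / 462 = 1.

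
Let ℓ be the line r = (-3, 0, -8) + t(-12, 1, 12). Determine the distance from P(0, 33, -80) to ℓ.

Direction vector d = (-12, 1, 12).
AP = (3, 33, -72); AP·d = -867, |AP|² = 6282, |d|² = 289.
distance² = |AP|² − (AP·d)²/|d|² = 6282 − 751689/289 = 3681, so the distance is 3√409.

3√409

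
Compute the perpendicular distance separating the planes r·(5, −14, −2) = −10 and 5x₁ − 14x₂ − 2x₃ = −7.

Both planes have normal n = (5, −14, −2), |n| = 15. Any point on the first plane is at distance |(-7) − (-10)|/|n| = 3/15 = 1/5 from the second.

1/5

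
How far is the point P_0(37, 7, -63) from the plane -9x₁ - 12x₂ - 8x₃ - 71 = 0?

16/17

Normal vector n = (-9, -12, -8), and n·(37, 7, -63) - 71 = 16.
|n| = √(81 + 144 + 64) = 17, so the distance is |16|/17 = 16/17.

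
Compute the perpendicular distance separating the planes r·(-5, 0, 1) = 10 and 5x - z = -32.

22/√26

Divide the second equation by -1 to match normals: -5x + z = 32.
With common normal n = (-5, 0, 1) (|n| = √26), the distance is |10 − 32|/|n| = 22/√26 = 11√26/13.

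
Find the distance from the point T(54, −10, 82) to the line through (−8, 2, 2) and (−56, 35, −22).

14√17

A direction vector is d = (−48, 33, −24).
AP = (62, −12, 80); AP·d = -5292, |AP|² = 10388, |d|² = 3969.
distance² = |AP|² − (AP·d)²/|d|² = 10388 − 28005264/3969 = 3332, so the distance is 14√17.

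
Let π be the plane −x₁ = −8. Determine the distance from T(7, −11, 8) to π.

1

n = (−1, 0, 0); n·P − (-8) = 1; |n| = 1; distance = 1/1 = 1.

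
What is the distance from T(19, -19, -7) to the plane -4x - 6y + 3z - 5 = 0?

Normal vector n = (-4, -6, 3), and n·(19, -19, -7) - 5 = 12.
|n| = √(16 + 36 + 9) = √61, so the distance is |12|/√61 = 12√61/61.

12√61/61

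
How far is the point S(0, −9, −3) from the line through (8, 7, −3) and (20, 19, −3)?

4√2

A direction vector is d = (12, 12, 0).
AP = (−8, −16, 0), and AP × d = (0, 0, 96).
|AP × d|² = 9216 and |d|² = 288, so the distance is √(9216/288) = √32 = 4√2.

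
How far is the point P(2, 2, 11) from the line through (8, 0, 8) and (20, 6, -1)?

A direction vector is d = (12, 6, -9).
AP = (-6, 2, 3), and AP × d = (-36, -18, -60).
|AP × d|² = 5220 and |d|² = 261, so the distance is √(5220/261) = √20 = 2√5.

2√5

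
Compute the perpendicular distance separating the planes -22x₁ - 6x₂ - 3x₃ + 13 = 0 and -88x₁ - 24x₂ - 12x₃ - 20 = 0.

18/23

Divide the second equation by 4 to match normals: -22x₁ - 6x₂ - 3x₃ = 5.
Both planes have normal n = (-22, -6, -3), |n| = 23. Any point on the first plane is at distance |5 − (-13)|/|n| = 18/23 from the second.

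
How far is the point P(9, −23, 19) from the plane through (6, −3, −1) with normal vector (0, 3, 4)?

4

The plane has equation n·(r − (6, −3, −1)) = 0, i.e. n·r = -13.
Then n·(9, −23, 19) − (−13) = 20.
|n| = √(0 + 9 + 16) = 5, so the distance is |20|/5 = 4.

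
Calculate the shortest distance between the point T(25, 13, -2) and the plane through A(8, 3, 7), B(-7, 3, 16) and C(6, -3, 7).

AB = (-15, 0, 9) and AC = (-2, -6, 0), so a normal is n = AB × AC = (54, -18, 90).
Then n·(25, 13, -2) - 1008 = -72.
|n| = √(2916 + 324 + 8100) = 18√35, so the distance is |-72|/(18√35) = 4/√35.

4/√35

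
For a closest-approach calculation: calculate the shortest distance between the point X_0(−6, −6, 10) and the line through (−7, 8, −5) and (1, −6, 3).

7√2

A direction vector is d = (8, −14, 8).
AP = (1, −14, 15); AP·d = 324, |AP|² = 422, |d|² = 324.
distance² = |AP|² − (AP·d)²/|d|² = 422 − 104976/324 = 98, so the distance is 7√2.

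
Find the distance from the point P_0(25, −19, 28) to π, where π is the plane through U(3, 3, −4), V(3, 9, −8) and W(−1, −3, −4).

14/√22

UV = (0, 6, −4) and UW = (−4, −6, 0), so a normal is n = UV × UW = (−24, 16, 24).
n = (−24, 16, 24); n·P − (-120) = -112; |n| = 8√22; distance = 112/(8√22) = 14/√22.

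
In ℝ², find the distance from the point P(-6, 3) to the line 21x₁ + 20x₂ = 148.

d = |21·(-6) + 20·3 − 148| / √(441 + 400) = |-214|/29 = 214/29.

214/29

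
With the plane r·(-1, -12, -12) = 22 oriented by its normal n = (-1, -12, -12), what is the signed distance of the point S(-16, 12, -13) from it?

6/17

n·S − 22 = 6.
|n| = 17, so the signed distance is 6/17.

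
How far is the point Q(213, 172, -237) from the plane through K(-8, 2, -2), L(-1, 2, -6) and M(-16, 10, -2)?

KL = (7, 0, -4) and KM = (-8, 8, 0), so a normal is n = KL × KM = (32, 32, 56).
Then n·(213, 172, -237) - (-304) = -648.
|n| = √(1024 + 1024 + 3136) = 72, so the distance is |-648|/72 = 9.

9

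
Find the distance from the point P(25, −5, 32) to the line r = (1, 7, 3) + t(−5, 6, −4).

Direction vector d = (−5, 6, −4).
AP = (24, −12, 29), and AP × d = (−126, −49, 84).
|AP × d|² = 25333 and |d|² = 77, so the distance is √(25333/77) = √329.

√329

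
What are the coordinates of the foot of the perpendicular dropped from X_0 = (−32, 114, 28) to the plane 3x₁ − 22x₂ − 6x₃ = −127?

The perpendicular from X_0 has direction n = (3, −22, −6): r = (−32, 114, 28) + μ(3, −22, −6).
Substitute into the plane: n·(X_0 + μn) = -127 gives -2772 + 529μ = -127, so μ = 5.
Foot = (−32, 114, 28) + 5·(3, −22, −6) = (−17, 4, −2).

(-17, 4, -2)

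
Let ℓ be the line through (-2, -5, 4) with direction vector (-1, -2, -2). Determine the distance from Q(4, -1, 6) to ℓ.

Direction vector d = (-1, -2, -2).
AP = (6, 4, 2), and AP × d = (-4, 10, -8).
|AP × d|² = 180 and |d|² = 9, so the distance is √(180/9) = √20 = 2√5.

2√5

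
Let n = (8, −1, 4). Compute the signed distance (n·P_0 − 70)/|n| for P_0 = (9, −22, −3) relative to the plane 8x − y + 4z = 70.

4/3

n·P_0 − 70 = 12.
|n| = 9, so the signed distance is 12/9 = 4/3.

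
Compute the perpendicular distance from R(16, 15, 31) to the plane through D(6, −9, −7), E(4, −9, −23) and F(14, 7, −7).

DE = (−2, 0, −16) and DF = (8, 16, 0), so a normal is n = DE × DF = (256, −128, −32).
d = |256·16 + (-128)·15 + (-32)·31 − 2912| / √(65536 + 16384 + 1024) = |-1728| / 288 = 6.

6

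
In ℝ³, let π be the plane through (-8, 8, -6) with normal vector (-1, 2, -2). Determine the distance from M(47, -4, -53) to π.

The plane has equation n·(r − (-8, 8, -6)) = 0, i.e. n·r = 36.
n = (-1, 2, -2); n·P − 36 = 15; |n| = 3; distance = 15/3 = 5.

5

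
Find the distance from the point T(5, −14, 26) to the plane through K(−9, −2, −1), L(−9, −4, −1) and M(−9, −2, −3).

KL = (0, −2, 0) and KM = (0, 0, −2), so a normal is n = KL × KM = (4, 0, 0).
Then n·(5, −14, 26) − (−36) = 56.
|n| = √(16 + 0 + 0) = 4, so the distance is |56|/4 = 14.

14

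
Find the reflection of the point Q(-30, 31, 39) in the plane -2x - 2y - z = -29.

With n = (-2, -2, -1), the signed offset is (n·Q − (-29))/|n|² = -12/9 = -4/3.
Q' = Q − 2t·n = (-30, 31, 39) − (-8/3)·(-2, -2, -1) = (-106/3, 77/3, 109/3).

(-106/3, 77/3, 109/3)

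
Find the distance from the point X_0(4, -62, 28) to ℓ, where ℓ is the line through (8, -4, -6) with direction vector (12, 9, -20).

Direction vector d = (12, 9, -20).
AP = (-4, -58, 34); AP·d = -1250, |AP|² = 4536, |d|² = 625.
distance² = |AP|² − (AP·d)²/|d|² = 4536 − 1562500/625 = 2036, so the distance is 2√509.

2√509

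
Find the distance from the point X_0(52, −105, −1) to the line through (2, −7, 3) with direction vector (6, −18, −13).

2√914

Direction vector d = (6, −18, −13).
AP = (50, −98, −4), and AP × d = (1202, 626, −312).
|AP × d|² = 1934024 and |d|² = 529, so the distance is √(1934024/529) = √3656 = 2√914.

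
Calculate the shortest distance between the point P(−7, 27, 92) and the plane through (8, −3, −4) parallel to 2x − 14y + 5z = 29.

2

Parallel planes share the normal n = (2, −14, 5); since (8, −3, −4) lies on the plane, its equation is 2x − 14y + 5z = 38.
Then n·(−7, 27, 92) − 38 = 30.
|n| = √(4 + 196 + 25) = 15, so the distance is |30|/15 = 2.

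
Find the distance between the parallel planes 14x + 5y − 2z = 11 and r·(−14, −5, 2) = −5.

2/5

Divide the second equation by -1 to match normals: 14x + 5y − 2z = 5.
With common normal n = (14, 5, −2) (|n| = 15), the distance is |11 − 5|/|n| = 6/15 = 2/5.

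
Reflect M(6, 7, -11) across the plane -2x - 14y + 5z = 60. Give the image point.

(2, -21, -1)

n = (-2, -14, 5), |n|² = 225, n·M − 60 = -225, so t = -225/225 = -1.
Foot F = M − (-1)·n = (4, -7, -6); the reflection is 2F − M = (2, -21, -1).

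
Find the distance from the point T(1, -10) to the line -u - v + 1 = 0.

d = |(-1)·1 + (-1)·(-10) − (-1)| / √(1 + 1) = |10|/√2 = 5√2.

5√2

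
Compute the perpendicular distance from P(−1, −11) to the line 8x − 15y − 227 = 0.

d = |8·(-1) + (-15)·(-11) − 227| / √(64 + 225) = |-70|/17 = 70/17.

70/17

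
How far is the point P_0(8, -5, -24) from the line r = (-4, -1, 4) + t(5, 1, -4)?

4√17

Direction vector d = (5, 1, -4).
AP = (12, -4, -28), and AP × d = (44, -92, 32).
|AP × d|² = 11424 and |d|² = 42, so the distance is √(11424/42) = √272 = 4√17.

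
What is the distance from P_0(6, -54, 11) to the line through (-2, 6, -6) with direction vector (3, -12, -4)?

Direction vector d = (3, -12, -4).
AP = (8, -60, 17); AP·d = 676, |AP|² = 3953, |d|² = 169.
distance² = |AP|² − (AP·d)²/|d|² = 3953 − 456976/169 = 1249, so the distance is √1249.

√1249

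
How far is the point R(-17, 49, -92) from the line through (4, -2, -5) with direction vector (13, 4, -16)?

9√82

Direction vector d = (13, 4, -16).
AP = (-21, 51, -87), and AP × d = (-468, -1467, -747).
|AP × d|² = 2929122 and |d|² = 441, so the distance is √(2929122/441) = √6642 = 9√82.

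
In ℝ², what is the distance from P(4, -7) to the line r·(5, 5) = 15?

3√2

The normal to the line is n = (5, 5) with |n| = 5√2.
|n·P − 15| = |-15 − 15| = 30, so the distance is 30/(5√2) = 3√2.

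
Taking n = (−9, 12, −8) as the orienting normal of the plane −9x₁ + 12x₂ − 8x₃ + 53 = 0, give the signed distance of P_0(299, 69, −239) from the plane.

6

n·P_0 − (-53) = 102.
|n| = 17, so the signed distance is 102/17 = 6.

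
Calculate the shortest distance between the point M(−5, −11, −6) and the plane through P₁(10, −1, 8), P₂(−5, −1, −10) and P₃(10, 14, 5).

P₁P₂ = (−15, 0, −18) and P₁P₃ = (0, 15, −3), so a normal is n = P₁P₂ × P₁P₃ = (270, −45, −225).
Then n·(−5, −11, −6) − 945 = −450.
|n| = √(72900 + 2025 + 50625) = 45√62, so the distance is |-450|/(45√62) = 10/√62.

5√62/31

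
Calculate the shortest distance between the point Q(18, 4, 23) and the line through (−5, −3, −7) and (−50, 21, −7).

√1189

A direction vector is d = (−45, 24, 0).
AP = (23, 7, 30), and AP × d = (−720, −1350, 867).
|AP × d|² = 3092589 and |d|² = 2601, so the distance is √(3092589/2601) = √1189.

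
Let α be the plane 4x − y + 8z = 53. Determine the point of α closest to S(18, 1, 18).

(10, 3, 2)

n = (4, −1, 8), |n|² = 81, and n·S − 53 = 162.
t = 162/81 = 2, so the foot is S − t·n = (18, 1, 18) − 2·(4, −1, 8) = (10, 3, 2).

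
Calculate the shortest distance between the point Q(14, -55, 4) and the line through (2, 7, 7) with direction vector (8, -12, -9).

2√349

Direction vector d = (8, -12, -9).
AP = (12, -62, -3), and AP × d = (522, 84, 352).
|AP × d|² = 403444 and |d|² = 289, so the distance is √(403444/289) = √1396 = 2√349.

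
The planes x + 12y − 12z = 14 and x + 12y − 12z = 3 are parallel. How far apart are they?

Both planes have normal n = (1, 12, −12), |n| = 17. Any point on the first plane is at distance |3 − 14|/|n| = 11/17 from the second.

11/17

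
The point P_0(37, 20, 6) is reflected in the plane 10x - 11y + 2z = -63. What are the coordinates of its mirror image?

(17, 42, 2)

With n = (10, -11, 2), the signed offset is (n·P_0 − (-63))/|n|² = 225/225 = 1.
P_0' = P_0 − 2t·n = (37, 20, 6) − 2·(10, -11, 2) = (17, 42, 2).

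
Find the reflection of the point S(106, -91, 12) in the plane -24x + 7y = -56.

With n = (-24, 7, 0), the signed offset is (n·S − (-56))/|n|² = -3125/625 = -5.
S' = S − 2t·n = (106, -91, 12) − (-10)·(-24, 7, 0) = (-134, -21, 12).

(-134, -21, 12)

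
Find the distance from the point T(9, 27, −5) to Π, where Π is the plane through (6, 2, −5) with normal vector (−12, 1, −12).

The plane has equation n·(r − (6, 2, −5)) = 0, i.e. n·r = -10.
Then n·(9, 27, −5) − (−10) = −11.
|n| = √(144 + 1 + 144) = 17, so the distance is |-11|/17 = 11/17.

11/17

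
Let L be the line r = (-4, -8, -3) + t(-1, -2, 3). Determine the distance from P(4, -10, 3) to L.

3√10

Direction vector d = (-1, -2, 3).
AP = (8, -2, 6), and AP × d = (6, -30, -18).
|AP × d|² = 1260 and |d|² = 14, so the distance is √(1260/14) = √90 = 3√10.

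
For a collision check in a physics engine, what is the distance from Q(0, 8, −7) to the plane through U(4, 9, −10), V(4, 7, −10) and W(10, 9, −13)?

UV = (0, −2, 0) and UW = (6, 0, −3), so a normal is n = UV × UW = (6, 0, 12).
d = |6·0 + 12·(-7) − (-96)| / √(36 + 0 + 144) = |12| / (6√5) = 2√5/5.

2√5/5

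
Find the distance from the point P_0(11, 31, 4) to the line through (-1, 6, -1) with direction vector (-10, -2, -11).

√569

Direction vector d = (-10, -2, -11).
AP = (12, 25, 5); AP·d = -225, |AP|² = 794, |d|² = 225.
distance² = |AP|² − (AP·d)²/|d|² = 794 − 50625/225 = 569, so the distance is √569.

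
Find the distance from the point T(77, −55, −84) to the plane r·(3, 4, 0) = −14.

Normal vector n = (3, 4, 0), and n·(77, −55, −84) − (−14) = 25.
|n| = √(9 + 16 + 0) = 5, so the distance is |25|/5 = 5.

5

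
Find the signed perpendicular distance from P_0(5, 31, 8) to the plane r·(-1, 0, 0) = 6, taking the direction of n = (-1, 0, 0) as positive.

-11

n·P_0 − 6 = -11.
|n| = 1, so the signed distance is -11/1 = -11.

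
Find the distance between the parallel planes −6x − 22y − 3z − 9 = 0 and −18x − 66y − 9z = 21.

2/23

Divide the second equation by 3 to match normals: −6x − 22y − 3z = 7.
Both planes have normal n = (−6, −22, −3), |n| = 23. Any point on the first plane is at distance |7 − 9|/|n| = 2/23 from the second.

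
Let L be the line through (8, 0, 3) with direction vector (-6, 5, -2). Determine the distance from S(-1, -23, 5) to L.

3√61

Direction vector d = (-6, 5, -2).
AP = (-9, -23, 2); AP·d = -65, |AP|² = 614, |d|² = 65.
distance² = |AP|² − (AP·d)²/|d|² = 614 − 4225/65 = 549, so the distance is 3√61.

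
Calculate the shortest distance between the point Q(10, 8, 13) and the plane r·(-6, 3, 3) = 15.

4/√6

n = (-6, 3, 3); n·P − 15 = -12; |n| = 3√6; distance = 12/(3√6) = 4/√6.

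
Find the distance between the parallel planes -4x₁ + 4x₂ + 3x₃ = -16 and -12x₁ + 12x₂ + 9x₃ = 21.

Divide the second equation by 3 to match normals: -4x₁ + 4x₂ + 3x₃ = 7.
With common normal n = (-4, 4, 3) (|n| = √41), the distance is |(-16) − 7|/|n| = 23/√41.

23/√41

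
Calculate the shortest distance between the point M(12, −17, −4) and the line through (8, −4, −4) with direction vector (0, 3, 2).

Direction vector d = (0, 3, 2).
AP = (4, −13, 0), and AP × d = (−26, −8, 12).
|AP × d|² = 884 and |d|² = 13, so the distance is √(884/13) = √68 = 2√17.

2√17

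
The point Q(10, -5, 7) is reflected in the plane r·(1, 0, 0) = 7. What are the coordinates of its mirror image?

(4, -5, 7)

n = (1, 0, 0), |n|² = 1, n·Q − 7 = 3, so t = 3/1 = 3.
Foot F = Q − 3·n = (7, -5, 7); the reflection is 2F − Q = (4, -5, 7).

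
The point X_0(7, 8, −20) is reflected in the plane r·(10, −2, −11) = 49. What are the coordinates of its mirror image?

n = (10, −2, −11), |n|² = 225, n·X_0 − 49 = 225, so t = 225/225 = 1.
Foot F = X_0 − 1·n = (−3, 10, −9); the reflection is 2F − X_0 = (−13, 12, 2).

(-13, 12, 2)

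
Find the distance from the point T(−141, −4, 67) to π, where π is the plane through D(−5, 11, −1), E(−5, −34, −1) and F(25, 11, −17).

4

DE = (0, −45, 0) and DF = (30, 0, −16), so a normal is n = DE × DF = (720, 0, 1350).
d = |720·(-141) + 1350·67 − (-4950)| / √(518400 + 0 + 1822500) = |-6120| / 1530 = 4.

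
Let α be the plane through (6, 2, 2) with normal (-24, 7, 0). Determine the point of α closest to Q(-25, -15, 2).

n = (-24, 7, 0), |n|² = 625, and n·Q − (-130) = 625.
t = 625/625 = 1, so the foot is Q − t·n = (-25, -15, 2) − 1·(-24, 7, 0) = (-1, -22, 2).

(-1, -22, 2)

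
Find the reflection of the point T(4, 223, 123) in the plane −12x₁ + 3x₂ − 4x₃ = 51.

n = (−12, 3, −4), |n|² = 169, n·T − 51 = 78, so t = 78/169 = 6/13.
Foot F = T − (6/13)·n = (124/13, 2881/13, 1623/13); the reflection is 2F − T = (196/13, 2863/13, 1647/13).

(196/13, 2863/13, 1647/13)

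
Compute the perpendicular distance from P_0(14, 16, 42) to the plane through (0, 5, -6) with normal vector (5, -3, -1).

11√35/35

The plane has equation n·(r − (0, 5, -6)) = 0, i.e. n·r = -9.
Then n·(14, 16, 42) - (-9) = -11.
|n| = √(25 + 9 + 1) = √35, so the distance is |-11|/√35 = 11√35/35.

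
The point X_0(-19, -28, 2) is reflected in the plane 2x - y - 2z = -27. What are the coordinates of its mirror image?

(-223/9, -226/9, 70/9)

With n = (2, -1, -2), the signed offset is (n·X_0 − (-27))/|n|² = 13/9.
X_0' = X_0 − 2t·n = (-19, -28, 2) − (26/9)·(2, -1, -2) = (-223/9, -226/9, 70/9).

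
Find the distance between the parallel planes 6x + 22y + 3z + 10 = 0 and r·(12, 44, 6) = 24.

22/23

Divide the second equation by 2 to match normals: 6x + 22y + 3z = 12.
Both planes have normal n = (6, 22, 3), |n| = 23. Any point on the first plane is at distance |12 − (-10)|/|n| = 22/23 from the second.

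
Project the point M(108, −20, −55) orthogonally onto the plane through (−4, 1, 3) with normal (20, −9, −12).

The perpendicular from M has direction n = (20, −9, −12): r = (108, −20, −55) + λ(20, −9, −12).
Substitute into the plane: n·(M + λn) = -125 gives 3000 + 625λ = -125, so λ = -5.
Foot = (108, −20, −55) + (-5)·(20, −9, −12) = (8, 25, 5).

(8, 25, 5)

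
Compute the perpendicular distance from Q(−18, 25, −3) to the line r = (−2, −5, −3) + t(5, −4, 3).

2√89

Direction vector d = (5, −4, 3).
AP = (−16, 30, 0), and AP × d = (90, 48, −86).
|AP × d|² = 17800 and |d|² = 50, so the distance is √(17800/50) = √356 = 2√89.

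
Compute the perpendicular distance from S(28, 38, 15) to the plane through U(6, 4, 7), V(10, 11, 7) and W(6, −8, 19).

UV = (4, 7, 0) and UW = (0, −12, 12), so a normal is n = UV × UW = (84, −48, −48).
d = |84·28 + (-48)·38 + (-48)·15 − (-24)| / √(7056 + 2304 + 2304) = |-168| / 108 = 14/9.

14/9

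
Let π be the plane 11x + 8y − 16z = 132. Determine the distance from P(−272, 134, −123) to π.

d = |11·(-272) + 8·134 + (-16)·(-123) − 132| / √(121 + 64 + 256) = |-84| / 21 = 4.

4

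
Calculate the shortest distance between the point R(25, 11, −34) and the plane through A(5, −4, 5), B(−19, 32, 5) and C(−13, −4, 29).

AB = (−24, 36, 0) and AC = (−18, 0, 24), so a normal is n = AB × AC = (864, 576, 648).
Then n·(25, 11, −34) − 5256 = 648.
|n| = √(746496 + 331776 + 419904) = 1224, so the distance is |648|/1224 = 9/17.

9/17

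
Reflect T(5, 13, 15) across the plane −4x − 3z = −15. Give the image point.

(-11, 13, 3)

With n = (−4, 0, −3), the signed offset is (n·T − (-15))/|n|² = -50/25 = -2.
T' = T − 2t·n = (5, 13, 15) − (-4)·(−4, 0, −3) = (−11, 13, 3).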